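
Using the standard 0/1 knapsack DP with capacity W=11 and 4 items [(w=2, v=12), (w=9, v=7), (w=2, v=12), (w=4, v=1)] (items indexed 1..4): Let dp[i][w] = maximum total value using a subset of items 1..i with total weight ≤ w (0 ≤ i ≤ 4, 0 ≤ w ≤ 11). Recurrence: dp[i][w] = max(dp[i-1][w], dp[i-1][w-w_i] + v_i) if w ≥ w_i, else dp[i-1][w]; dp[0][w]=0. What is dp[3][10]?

i\w   0   1   2   3   4   5   6   7   8   9  10  11
  0   0   0   0   0   0   0   0   0   0   0   0   0
  1   0   0  12  12  12  12  12  12  12  12  12  12
  2   0   0  12  12  12  12  12  12  12  12  12  19
  3   0   0  12  12  24  24  24  24  24  24  24  24
  4   0   0  12  12  24  24  24  24  25  25  25  25

24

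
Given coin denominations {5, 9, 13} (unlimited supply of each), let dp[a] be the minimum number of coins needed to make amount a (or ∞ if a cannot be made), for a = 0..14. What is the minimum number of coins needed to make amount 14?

2

 a  0  1  2  3  4  5  6  7  8  9 10 11 12 13 14
dp  0  -  -  -  -  1  -  -  -  1  2  -  -  1  2
(- denotes ∞ / unreachable)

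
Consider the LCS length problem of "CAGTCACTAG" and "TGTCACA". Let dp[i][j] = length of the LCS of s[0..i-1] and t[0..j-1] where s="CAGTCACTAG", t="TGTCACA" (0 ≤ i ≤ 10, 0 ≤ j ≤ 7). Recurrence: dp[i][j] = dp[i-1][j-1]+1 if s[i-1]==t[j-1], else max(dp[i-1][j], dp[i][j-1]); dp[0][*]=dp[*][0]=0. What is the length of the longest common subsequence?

   ''  T  G  T  C  A  C  A
''  0  0  0  0  0  0  0  0
 C  0  0  0  0  1  1  1  1
 A  0  0  0  0  1  2  2  2
 G  0  0  1  1  1  2  2  2
 T  0  1  1  2  2  2  2  2
 C  0  1  1  2  3  3  3  3
 A  0  1  1  2  3  4  4  4
 C  0  1  1  2  3  4  5  5
 T  0  1  1  2  3  4  5  5
 A  0  1  1  2  3  4  5  6
 G  0  1  2  2  3  4  5  6

6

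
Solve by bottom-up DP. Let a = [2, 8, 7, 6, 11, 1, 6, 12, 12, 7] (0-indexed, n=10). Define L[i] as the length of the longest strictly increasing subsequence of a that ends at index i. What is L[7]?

   i    0    1    2    3    4    5    6    7    8    9
a[i]    2    8    7    6   11    1    6   12   12    7
L[i]    1    2    2    2    3    1    2    4    4    3

4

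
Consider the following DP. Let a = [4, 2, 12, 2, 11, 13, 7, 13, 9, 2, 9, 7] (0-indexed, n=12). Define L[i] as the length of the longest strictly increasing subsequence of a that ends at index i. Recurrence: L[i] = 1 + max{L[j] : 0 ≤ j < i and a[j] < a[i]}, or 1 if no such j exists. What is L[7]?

3

   i    0    1    2    3    4    5    6    7    8    9   10   11
a[i]    4    2   12    2   11   13    7   13    9    2    9    7
L[i]    1    1    2    1    2    3    2    3    3    1    3    2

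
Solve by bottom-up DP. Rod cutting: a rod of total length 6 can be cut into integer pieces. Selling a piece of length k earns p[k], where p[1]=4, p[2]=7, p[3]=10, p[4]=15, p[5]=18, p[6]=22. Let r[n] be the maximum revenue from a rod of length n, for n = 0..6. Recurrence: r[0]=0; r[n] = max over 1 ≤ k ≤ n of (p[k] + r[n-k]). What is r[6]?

24

   n    0    1    2    3    4    5    6
r[n]    0    4    8   12   16   20   24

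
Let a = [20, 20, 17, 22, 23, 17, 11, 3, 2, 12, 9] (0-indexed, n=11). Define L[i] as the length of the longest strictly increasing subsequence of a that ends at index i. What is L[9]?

   i    0    1    2    3    4    5    6    7    8    9   10
a[i]   20   20   17   22   23   17   11    3    2   12    9
L[i]    1    1    1    2    3    1    1    1    1    2    2

2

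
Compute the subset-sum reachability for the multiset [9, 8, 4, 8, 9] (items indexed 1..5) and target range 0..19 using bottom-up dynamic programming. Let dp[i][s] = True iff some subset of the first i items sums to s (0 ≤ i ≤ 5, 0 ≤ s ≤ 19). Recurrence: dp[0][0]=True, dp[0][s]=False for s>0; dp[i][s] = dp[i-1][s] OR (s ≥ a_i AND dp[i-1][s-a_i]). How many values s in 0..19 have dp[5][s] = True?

9

i\s   0   1   2   3   4   5   6   7   8   9  10  11  12  13  14  15  16  17  18  19
  0   T   F   F   F   F   F   F   F   F   F   F   F   F   F   F   F   F   F   F   F
  1   T   F   F   F   F   F   F   F   F   T   F   F   F   F   F   F   F   F   F   F
  2   T   F   F   F   F   F   F   F   T   T   F   F   F   F   F   F   F   T   F   F
  3   T   F   F   F   T   F   F   F   T   T   F   F   T   T   F   F   F   T   F   F
  4   T   F   F   F   T   F   F   F   T   T   F   F   T   T   F   F   T   T   F   F
  5   T   F   F   F   T   F   F   F   T   T   F   F   T   T   F   F   T   T   T   F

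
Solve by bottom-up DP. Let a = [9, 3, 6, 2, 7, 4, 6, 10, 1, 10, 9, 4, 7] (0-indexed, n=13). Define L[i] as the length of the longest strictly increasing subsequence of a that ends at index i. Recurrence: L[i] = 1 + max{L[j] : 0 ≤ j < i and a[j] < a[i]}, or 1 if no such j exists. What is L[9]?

   i    0    1    2    3    4    5    6    7    8    9   10   11   12
a[i]    9    3    6    2    7    4    6   10    1   10    9    4    7
L[i]    1    1    2    1    3    2    3    4    1    4    4    2    4

4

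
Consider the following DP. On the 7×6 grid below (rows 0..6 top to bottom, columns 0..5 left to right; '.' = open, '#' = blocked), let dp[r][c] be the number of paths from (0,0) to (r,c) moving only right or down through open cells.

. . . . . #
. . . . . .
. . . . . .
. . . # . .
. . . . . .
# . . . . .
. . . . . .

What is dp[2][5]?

r\c   0   1   2   3   4   5
  0   1   1   1   1   1   0
  1   1   2   3   4   5   5
  2   1   3   6  10  15  20
  3   1   4  10   0  15  35
  4   1   5  15  15  30  65
  5   0   5  20  35  65 130
  6   0   5  25  60 125 255

20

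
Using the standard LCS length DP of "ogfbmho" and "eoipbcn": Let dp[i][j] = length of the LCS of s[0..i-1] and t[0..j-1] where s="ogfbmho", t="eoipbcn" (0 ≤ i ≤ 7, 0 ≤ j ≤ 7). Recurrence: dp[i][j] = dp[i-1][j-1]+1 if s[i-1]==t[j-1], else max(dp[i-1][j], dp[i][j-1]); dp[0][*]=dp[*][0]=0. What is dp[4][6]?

2

   ''  e  o  i  p  b  c  n
''  0  0  0  0  0  0  0  0
 o  0  0  1  1  1  1  1  1
 g  0  0  1  1  1  1  1  1
 f  0  0  1  1  1  1  1  1
 b  0  0  1  1  1  2  2  2
 m  0  0  1  1  1  2  2  2
 h  0  0  1  1  1  2  2  2
 o  0  0  1  1  1  2  2  2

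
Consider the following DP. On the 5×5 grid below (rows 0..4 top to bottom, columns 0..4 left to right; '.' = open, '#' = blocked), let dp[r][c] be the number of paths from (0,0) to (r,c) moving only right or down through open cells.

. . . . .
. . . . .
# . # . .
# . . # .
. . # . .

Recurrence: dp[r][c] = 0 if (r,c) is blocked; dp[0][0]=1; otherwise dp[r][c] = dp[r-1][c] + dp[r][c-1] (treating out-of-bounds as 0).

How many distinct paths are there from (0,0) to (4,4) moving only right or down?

r\c   0   1   2   3   4
  0   1   1   1   1   1
  1   1   2   3   4   5
  2   0   2   0   4   9
  3   0   2   2   0   9
  4   0   2   0   0   9

9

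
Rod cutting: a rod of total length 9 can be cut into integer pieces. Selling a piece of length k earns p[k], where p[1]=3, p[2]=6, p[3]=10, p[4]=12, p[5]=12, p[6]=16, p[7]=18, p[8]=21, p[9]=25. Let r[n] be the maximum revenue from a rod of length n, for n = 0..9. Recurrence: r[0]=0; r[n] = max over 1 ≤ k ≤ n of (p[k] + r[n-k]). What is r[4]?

   n    0    1    2    3    4    5    6    7    8    9
r[n]    0    3    6   10   13   16   20   23   26   30

13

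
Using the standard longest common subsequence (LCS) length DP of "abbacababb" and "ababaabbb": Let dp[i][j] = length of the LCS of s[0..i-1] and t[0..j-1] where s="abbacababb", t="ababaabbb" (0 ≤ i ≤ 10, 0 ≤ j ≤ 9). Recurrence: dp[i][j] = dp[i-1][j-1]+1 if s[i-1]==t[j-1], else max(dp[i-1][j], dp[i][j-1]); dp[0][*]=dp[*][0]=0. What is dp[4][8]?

   ''  a  b  a  b  a  a  b  b  b
''  0  0  0  0  0  0  0  0  0  0
 a  0  1  1  1  1  1  1  1  1  1
 b  0  1  2  2  2  2  2  2  2  2
 b  0  1  2  2  3  3  3  3  3  3
 a  0  1  2  3  3  4  4  4  4  4
 c  0  1  2  3  3  4  4  4  4  4
 a  0  1  2  3  3  4  5  5  5  5
 b  0  1  2  3  4  4  5  6  6  6
 a  0  1  2  3  4  5  5  6  6  6
 b  0  1  2  3  4  5  5  6  7  7
 b  0  1  2  3  4  5  5  6  7  8

4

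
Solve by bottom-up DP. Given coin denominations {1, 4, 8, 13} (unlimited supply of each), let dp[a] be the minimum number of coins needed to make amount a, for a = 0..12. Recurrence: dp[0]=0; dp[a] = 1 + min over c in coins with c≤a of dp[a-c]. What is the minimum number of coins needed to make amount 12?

 a  0  1  2  3  4  5  6  7  8  9 10 11 12
dp  0  1  2  3  1  2  3  4  1  2  3  4  2

2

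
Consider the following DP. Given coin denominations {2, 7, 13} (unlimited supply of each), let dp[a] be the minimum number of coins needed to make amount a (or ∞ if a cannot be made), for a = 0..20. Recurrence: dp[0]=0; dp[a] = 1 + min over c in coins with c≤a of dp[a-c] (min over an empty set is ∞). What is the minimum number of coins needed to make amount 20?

 a  0  1  2  3  4  5  6  7  8  9 10 11 12 13 14 15 16 17 18 19 20
dp  0  -  1  -  2  -  3  1  4  2  5  3  6  1  2  2  3  3  4  4  2
(- denotes ∞ / unreachable)

2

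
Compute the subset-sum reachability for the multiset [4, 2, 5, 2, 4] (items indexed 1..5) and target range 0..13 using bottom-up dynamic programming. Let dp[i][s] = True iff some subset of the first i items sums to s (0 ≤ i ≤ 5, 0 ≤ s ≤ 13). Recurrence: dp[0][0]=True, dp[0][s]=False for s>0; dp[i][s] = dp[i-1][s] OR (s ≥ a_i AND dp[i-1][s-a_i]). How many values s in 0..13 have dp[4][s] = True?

10

i\s   0   1   2   3   4   5   6   7   8   9  10  11  12  13
  0   T   F   F   F   F   F   F   F   F   F   F   F   F   F
  1   T   F   F   F   T   F   F   F   F   F   F   F   F   F
  2   T   F   T   F   T   F   T   F   F   F   F   F   F   F
  3   T   F   T   F   T   T   T   T   F   T   F   T   F   F
  4   T   F   T   F   T   T   T   T   T   T   F   T   F   T
  5   T   F   T   F   T   T   T   T   T   T   T   T   T   T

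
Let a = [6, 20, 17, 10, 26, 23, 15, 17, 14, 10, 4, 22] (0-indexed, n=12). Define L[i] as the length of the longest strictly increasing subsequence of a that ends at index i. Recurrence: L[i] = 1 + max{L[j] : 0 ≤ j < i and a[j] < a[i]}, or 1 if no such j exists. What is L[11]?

   i    0    1    2    3    4    5    6    7    8    9   10   11
a[i]    6   20   17   10   26   23   15   17   14   10    4   22
L[i]    1    2    2    2    3    3    3    4    3    2    1    5

5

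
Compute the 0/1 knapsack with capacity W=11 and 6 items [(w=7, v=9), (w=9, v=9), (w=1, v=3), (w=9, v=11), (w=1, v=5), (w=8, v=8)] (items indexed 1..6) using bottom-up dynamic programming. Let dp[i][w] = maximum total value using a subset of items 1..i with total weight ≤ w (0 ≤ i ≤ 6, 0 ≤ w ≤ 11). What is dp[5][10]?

i\w   0   1   2   3   4   5   6   7   8   9  10  11
  0   0   0   0   0   0   0   0   0   0   0   0   0
  1   0   0   0   0   0   0   0   9   9   9   9   9
  2   0   0   0   0   0   0   0   9   9   9   9   9
  3   0   3   3   3   3   3   3   9  12  12  12  12
  4   0   3   3   3   3   3   3   9  12  12  14  14
  5   0   5   8   8   8   8   8   9  14  17  17  19
  6   0   5   8   8   8   8   8   9  14  17  17  19

17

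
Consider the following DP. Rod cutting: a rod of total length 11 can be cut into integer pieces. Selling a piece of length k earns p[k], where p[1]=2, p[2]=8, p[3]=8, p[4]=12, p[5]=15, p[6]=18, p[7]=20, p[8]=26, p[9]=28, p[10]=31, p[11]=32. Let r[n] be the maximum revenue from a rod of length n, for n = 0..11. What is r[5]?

   n    0    1    2    3    4    5    6    7    8    9   10   11
r[n]    0    2    8   10   16   18   24   26   32   34   40   42

18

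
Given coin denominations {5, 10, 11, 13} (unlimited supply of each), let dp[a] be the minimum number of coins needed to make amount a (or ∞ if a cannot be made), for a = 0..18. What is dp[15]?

 a  0  1  2  3  4  5  6  7  8  9 10 11 12 13 14 15 16 17 18
dp  0  -  -  -  -  1  -  -  -  -  1  1  -  1  -  2  2  -  2
(- denotes ∞ / unreachable)

2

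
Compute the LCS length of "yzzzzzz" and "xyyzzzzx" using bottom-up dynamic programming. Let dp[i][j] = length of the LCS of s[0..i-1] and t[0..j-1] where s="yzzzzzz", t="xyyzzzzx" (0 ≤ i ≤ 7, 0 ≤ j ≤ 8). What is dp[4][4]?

   ''  x  y  y  z  z  z  z  x
''  0  0  0  0  0  0  0  0  0
 y  0  0  1  1  1  1  1  1  1
 z  0  0  1  1  2  2  2  2  2
 z  0  0  1  1  2  3  3  3  3
 z  0  0  1  1  2  3  4  4  4
 z  0  0  1  1  2  3  4  5  5
 z  0  0  1  1  2  3  4  5  5
 z  0  0  1  1  2  3  4  5  5

2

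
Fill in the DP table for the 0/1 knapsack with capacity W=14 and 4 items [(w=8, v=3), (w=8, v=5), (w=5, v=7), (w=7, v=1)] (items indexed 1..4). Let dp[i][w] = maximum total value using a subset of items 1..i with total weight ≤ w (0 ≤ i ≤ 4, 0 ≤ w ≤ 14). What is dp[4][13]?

12

i\w   0   1   2   3   4   5   6   7   8   9  10  11  12  13  14
  0   0   0   0   0   0   0   0   0   0   0   0   0   0   0   0
  1   0   0   0   0   0   0   0   0   3   3   3   3   3   3   3
  2   0   0   0   0   0   0   0   0   5   5   5   5   5   5   5
  3   0   0   0   0   0   7   7   7   7   7   7   7   7  12  12
  4   0   0   0   0   0   7   7   7   7   7   7   7   8  12  12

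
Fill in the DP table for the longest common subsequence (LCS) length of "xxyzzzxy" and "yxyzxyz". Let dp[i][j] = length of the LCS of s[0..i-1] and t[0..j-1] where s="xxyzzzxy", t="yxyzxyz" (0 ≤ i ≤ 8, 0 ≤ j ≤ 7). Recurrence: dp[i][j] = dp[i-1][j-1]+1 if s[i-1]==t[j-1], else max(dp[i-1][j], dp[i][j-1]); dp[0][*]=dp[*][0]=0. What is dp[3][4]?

2

   ''  y  x  y  z  x  y  z
''  0  0  0  0  0  0  0  0
 x  0  0  1  1  1  1  1  1
 x  0  0  1  1  1  2  2  2
 y  0  1  1  2  2  2  3  3
 z  0  1  1  2  3  3  3  4
 z  0  1  1  2  3  3  3  4
 z  0  1  1  2  3  3  3  4
 x  0  1  2  2  3  4  4  4
 y  0  1  2  3  3  4  5  5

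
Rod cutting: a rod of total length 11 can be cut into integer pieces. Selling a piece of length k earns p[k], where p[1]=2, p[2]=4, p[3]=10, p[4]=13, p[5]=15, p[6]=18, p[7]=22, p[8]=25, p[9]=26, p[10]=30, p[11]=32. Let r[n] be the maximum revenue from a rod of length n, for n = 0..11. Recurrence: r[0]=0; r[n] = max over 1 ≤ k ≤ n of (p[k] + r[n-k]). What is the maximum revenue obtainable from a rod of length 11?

   n    0    1    2    3    4    5    6    7    8    9   10   11
r[n]    0    2    4   10   13   15   20   23   26   30   33   36

36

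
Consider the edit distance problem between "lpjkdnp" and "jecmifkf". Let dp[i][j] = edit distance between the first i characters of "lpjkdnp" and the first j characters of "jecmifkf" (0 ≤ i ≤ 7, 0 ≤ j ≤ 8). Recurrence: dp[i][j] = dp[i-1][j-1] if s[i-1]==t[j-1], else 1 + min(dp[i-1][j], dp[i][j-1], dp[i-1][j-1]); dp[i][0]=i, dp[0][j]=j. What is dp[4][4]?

4

   ''  j  e  c  m  i  f  k  f
''  0  1  2  3  4  5  6  7  8
 l  1  1  2  3  4  5  6  7  8
 p  2  2  2  3  4  5  6  7  8
 j  3  2  3  3  4  5  6  7  8
 k  4  3  3  4  4  5  6  6  7
 d  5  4  4  4  5  5  6  7  7
 n  6  5  5  5  5  6  6  7  8
 p  7  6  6  6  6  6  7  7  8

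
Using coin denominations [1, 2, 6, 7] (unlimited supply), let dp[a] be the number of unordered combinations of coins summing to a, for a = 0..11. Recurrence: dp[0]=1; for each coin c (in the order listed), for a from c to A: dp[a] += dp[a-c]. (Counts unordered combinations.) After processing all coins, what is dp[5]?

after  coin     0     1     2     3     4     5     6     7     8     9    10    11
          1     1     1     1     1     1     1     1     1     1     1     1     1
          2     1     1     2     2     3     3     4     4     5     5     6     6
          6     1     1     2     2     3     3     5     5     7     7     9     9
          7     1     1     2     2     3     3     5     6     8     9    11    12

3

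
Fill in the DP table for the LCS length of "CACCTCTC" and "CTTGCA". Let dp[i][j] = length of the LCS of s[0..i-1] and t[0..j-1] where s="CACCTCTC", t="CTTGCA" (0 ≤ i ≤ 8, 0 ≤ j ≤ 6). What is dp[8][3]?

3

   ''  C  T  T  G  C  A
''  0  0  0  0  0  0  0
 C  0  1  1  1  1  1  1
 A  0  1  1  1  1  1  2
 C  0  1  1  1  1  2  2
 C  0  1  1  1  1  2  2
 T  0  1  2  2  2  2  2
 C  0  1  2  2  2  3  3
 T  0  1  2  3  3  3  3
 C  0  1  2  3  3  4  4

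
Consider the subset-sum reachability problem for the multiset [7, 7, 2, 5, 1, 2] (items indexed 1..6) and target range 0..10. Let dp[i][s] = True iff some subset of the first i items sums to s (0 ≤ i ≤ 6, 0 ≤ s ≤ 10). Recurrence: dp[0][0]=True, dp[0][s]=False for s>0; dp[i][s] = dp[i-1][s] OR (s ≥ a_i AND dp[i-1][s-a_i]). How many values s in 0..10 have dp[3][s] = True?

i\s   0   1   2   3   4   5   6   7   8   9  10
  0   T   F   F   F   F   F   F   F   F   F   F
  1   T   F   F   F   F   F   F   T   F   F   F
  2   T   F   F   F   F   F   F   T   F   F   F
  3   T   F   T   F   F   F   F   T   F   T   F
  4   T   F   T   F   F   T   F   T   F   T   F
  5   T   T   T   T   F   T   T   T   T   T   T
  6   T   T   T   T   T   T   T   T   T   T   T

4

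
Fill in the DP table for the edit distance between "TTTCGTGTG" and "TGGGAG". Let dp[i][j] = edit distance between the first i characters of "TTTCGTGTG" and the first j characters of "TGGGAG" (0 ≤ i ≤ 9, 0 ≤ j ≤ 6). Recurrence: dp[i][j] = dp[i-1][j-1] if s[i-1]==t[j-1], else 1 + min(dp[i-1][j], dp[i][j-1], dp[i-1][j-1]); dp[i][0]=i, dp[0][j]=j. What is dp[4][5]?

   ''  T  G  G  G  A  G
''  0  1  2  3  4  5  6
 T  1  0  1  2  3  4  5
 T  2  1  1  2  3  4  5
 T  3  2  2  2  3  4  5
 C  4  3  3  3  3  4  5
 G  5  4  3  3  3  4  4
 T  6  5  4  4  4  4  5
 G  7  6  5  4  4  5  4
 T  8  7  6  5  5  5  5
 G  9  8  7  6  5  6  5

4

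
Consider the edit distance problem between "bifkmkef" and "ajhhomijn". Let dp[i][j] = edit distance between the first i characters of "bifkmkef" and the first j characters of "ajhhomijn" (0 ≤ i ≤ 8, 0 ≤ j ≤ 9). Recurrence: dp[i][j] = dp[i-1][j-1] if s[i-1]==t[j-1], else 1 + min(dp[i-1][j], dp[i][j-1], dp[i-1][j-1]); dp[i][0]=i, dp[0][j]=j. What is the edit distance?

   ''  a  j  h  h  o  m  i  j  n
''  0  1  2  3  4  5  6  7  8  9
 b  1  1  2  3  4  5  6  7  8  9
 i  2  2  2  3  4  5  6  6  7  8
 f  3  3  3  3  4  5  6  7  7  8
 k  4  4  4  4  4  5  6  7  8  8
 m  5  5  5  5  5  5  5  6  7  8
 k  6  6  6  6  6  6  6  6  7  8
 e  7  7  7  7  7  7  7  7  7  8
 f  8  8  8  8  8  8  8  8  8  8

8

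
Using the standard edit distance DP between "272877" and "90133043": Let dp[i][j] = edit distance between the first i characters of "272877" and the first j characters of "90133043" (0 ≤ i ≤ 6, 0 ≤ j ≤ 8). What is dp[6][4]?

   ''  9  0  1  3  3  0  4  3
''  0  1  2  3  4  5  6  7  8
 2  1  1  2  3  4  5  6  7  8
 7  2  2  2  3  4  5  6  7  8
 2  3  3  3  3  4  5  6  7  8
 8  4  4  4  4  4  5  6  7  8
 7  5  5  5  5  5  5  6  7  8
 7  6  6  6  6  6  6  6  7  8

6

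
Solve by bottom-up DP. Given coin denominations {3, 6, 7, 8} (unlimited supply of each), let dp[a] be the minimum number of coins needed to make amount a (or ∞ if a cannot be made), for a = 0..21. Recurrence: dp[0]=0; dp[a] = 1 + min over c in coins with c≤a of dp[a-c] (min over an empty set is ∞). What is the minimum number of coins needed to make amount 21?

3

 a  0  1  2  3  4  5  6  7  8  9 10 11 12 13 14 15 16 17 18 19 20 21
dp  0  -  -  1  -  -  1  1  1  2  2  2  2  2  2  2  2  3  3  3  3  3
(- denotes ∞ / unreachable)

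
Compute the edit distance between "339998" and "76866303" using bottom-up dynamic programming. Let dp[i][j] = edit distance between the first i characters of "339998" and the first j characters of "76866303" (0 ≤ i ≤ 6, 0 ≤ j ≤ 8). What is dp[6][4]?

6

   ''  7  6  8  6  6  3  0  3
''  0  1  2  3  4  5  6  7  8
 3  1  1  2  3  4  5  5  6  7
 3  2  2  2  3  4  5  5  6  6
 9  3  3  3  3  4  5  6  6  7
 9  4  4  4  4  4  5  6  7  7
 9  5  5  5  5  5  5  6  7  8
 8  6  6  6  5  6  6  6  7  8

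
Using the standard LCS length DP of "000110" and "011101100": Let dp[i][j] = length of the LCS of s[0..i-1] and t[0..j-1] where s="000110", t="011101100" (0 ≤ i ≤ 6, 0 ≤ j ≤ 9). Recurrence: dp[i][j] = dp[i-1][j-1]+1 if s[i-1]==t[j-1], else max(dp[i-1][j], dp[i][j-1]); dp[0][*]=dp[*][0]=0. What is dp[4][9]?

   ''  0  1  1  1  0  1  1  0  0
''  0  0  0  0  0  0  0  0  0  0
 0  0  1  1  1  1  1  1  1  1  1
 0  0  1  1  1  1  2  2  2  2  2
 0  0  1  1  1  1  2  2  2  3  3
 1  0  1  2  2  2  2  3  3  3  3
 1  0  1  2  3  3  3  3  4  4  4
 0  0  1  2  3  3  4  4  4  5  5

3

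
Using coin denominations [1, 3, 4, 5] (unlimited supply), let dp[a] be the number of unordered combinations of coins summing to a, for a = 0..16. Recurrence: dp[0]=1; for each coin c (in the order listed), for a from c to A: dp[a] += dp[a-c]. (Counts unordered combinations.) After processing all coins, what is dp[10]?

12

after  coin     0     1     2     3     4     5     6     7     8     9    10    11    12    13    14    15    16
          1     1     1     1     1     1     1     1     1     1     1     1     1     1     1     1     1     1
          3     1     1     1     2     2     2     3     3     3     4     4     4     5     5     5     6     6
          4     1     1     1     2     3     3     4     5     6     7     8     9    11    12    13    15    17
          5     1     1     1     2     3     4     5     6     8    10    12    14    17    20    23    27    31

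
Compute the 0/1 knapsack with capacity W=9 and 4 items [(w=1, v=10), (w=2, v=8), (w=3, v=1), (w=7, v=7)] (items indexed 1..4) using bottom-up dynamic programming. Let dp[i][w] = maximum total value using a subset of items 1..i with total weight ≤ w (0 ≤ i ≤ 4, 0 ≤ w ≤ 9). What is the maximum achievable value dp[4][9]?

i\w   0   1   2   3   4   5   6   7   8   9
  0   0   0   0   0   0   0   0   0   0   0
  1   0  10  10  10  10  10  10  10  10  10
  2   0  10  10  18  18  18  18  18  18  18
  3   0  10  10  18  18  18  19  19  19  19
  4   0  10  10  18  18  18  19  19  19  19

19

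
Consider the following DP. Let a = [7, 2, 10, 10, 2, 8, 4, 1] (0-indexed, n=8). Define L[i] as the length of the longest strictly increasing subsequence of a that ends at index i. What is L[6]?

2

   i    0    1    2    3    4    5    6    7
a[i]    7    2   10   10    2    8    4    1
L[i]    1    1    2    2    1    2    2    1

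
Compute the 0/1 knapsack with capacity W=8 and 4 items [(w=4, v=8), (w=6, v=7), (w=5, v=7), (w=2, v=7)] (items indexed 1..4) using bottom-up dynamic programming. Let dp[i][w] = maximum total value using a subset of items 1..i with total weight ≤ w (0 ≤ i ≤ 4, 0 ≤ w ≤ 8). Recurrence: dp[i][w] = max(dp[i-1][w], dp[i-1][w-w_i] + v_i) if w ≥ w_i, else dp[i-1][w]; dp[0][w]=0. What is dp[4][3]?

7

i\w   0   1   2   3   4   5   6   7   8
  0   0   0   0   0   0   0   0   0   0
  1   0   0   0   0   8   8   8   8   8
  2   0   0   0   0   8   8   8   8   8
  3   0   0   0   0   8   8   8   8   8
  4   0   0   7   7   8   8  15  15  15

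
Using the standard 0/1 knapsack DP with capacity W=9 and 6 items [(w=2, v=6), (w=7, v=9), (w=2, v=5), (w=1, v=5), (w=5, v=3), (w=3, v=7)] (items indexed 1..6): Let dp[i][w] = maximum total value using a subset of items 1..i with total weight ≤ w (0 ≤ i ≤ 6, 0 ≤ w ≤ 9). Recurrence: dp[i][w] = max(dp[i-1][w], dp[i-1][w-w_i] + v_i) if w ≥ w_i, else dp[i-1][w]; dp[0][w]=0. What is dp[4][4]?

11

i\w   0   1   2   3   4   5   6   7   8   9
  0   0   0   0   0   0   0   0   0   0   0
  1   0   0   6   6   6   6   6   6   6   6
  2   0   0   6   6   6   6   6   9   9  15
  3   0   0   6   6  11  11  11  11  11  15
  4   0   5   6  11  11  16  16  16  16  16
  5   0   5   6  11  11  16  16  16  16  16
  6   0   5   6  11  12  16  18  18  23  23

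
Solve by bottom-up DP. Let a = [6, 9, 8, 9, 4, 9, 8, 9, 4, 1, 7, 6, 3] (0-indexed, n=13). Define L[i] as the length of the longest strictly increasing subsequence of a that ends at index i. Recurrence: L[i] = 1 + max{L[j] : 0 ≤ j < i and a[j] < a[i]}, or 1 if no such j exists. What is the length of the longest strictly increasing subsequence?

   i    0    1    2    3    4    5    6    7    8    9   10   11   12
a[i]    6    9    8    9    4    9    8    9    4    1    7    6    3
L[i]    1    2    2    3    1    3    2    3    1    1    2    2    2

3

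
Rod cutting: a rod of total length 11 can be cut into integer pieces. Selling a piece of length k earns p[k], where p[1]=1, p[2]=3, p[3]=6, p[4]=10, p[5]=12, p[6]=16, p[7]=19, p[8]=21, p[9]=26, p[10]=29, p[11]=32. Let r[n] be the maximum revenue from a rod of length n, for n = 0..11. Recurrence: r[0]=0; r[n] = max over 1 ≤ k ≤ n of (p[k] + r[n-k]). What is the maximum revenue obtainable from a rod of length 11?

   n    0    1    2    3    4    5    6    7    8    9   10   11
r[n]    0    1    3    6   10   12   16   19   21   26   29   32

32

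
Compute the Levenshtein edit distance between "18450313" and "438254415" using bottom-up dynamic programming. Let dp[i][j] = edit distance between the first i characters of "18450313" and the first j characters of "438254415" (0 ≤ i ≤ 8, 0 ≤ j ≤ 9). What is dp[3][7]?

5

   ''  4  3  8  2  5  4  4  1  5
''  0  1  2  3  4  5  6  7  8  9
 1  1  1  2  3  4  5  6  7  7  8
 8  2  2  2  2  3  4  5  6  7  8
 4  3  2  3  3  3  4  4  5  6  7
 5  4  3  3  4  4  3  4  5  6  6
 0  5  4  4  4  5  4  4  5  6  7
 3  6  5  4  5  5  5  5  5  6  7
 1  7  6  5  5  6  6  6  6  5  6
 3  8  7  6  6  6  7  7  7  6  6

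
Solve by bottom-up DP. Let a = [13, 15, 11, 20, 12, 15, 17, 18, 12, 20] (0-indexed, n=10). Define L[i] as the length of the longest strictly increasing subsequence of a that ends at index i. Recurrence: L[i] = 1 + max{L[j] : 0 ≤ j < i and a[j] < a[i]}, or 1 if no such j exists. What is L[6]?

4

   i    0    1    2    3    4    5    6    7    8    9
a[i]   13   15   11   20   12   15   17   18   12   20
L[i]    1    2    1    3    2    3    4    5    2    6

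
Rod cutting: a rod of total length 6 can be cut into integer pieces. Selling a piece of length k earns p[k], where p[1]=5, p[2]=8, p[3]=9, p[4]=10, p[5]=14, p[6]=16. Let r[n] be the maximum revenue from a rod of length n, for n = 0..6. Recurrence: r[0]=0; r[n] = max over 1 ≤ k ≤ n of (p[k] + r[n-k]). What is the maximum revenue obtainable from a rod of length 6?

   n    0    1    2    3    4    5    6
r[n]    0    5   10   15   20   25   30

30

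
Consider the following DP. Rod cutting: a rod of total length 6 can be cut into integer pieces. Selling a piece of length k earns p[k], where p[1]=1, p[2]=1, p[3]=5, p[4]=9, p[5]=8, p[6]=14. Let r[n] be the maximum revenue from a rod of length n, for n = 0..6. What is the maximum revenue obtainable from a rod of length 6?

14

   n    0    1    2    3    4    5    6
r[n]    0    1    2    5    9   10   14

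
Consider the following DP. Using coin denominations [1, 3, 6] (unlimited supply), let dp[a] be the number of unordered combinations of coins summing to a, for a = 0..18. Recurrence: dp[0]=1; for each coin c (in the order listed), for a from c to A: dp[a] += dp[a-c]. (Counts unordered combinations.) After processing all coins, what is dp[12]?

9

after  coin     0     1     2     3     4     5     6     7     8     9    10    11    12    13    14    15    16    17    18
          1     1     1     1     1     1     1     1     1     1     1     1     1     1     1     1     1     1     1     1
          3     1     1     1     2     2     2     3     3     3     4     4     4     5     5     5     6     6     6     7
          6     1     1     1     2     2     2     4     4     4     6     6     6     9     9     9    12    12    12    16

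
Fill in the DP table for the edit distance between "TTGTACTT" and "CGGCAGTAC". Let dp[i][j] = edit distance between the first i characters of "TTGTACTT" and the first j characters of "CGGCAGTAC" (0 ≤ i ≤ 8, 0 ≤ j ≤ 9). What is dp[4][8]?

   ''  C  G  G  C  A  G  T  A  C
''  0  1  2  3  4  5  6  7  8  9
 T  1  1  2  3  4  5  6  6  7  8
 T  2  2  2  3  4  5  6  6  7  8
 G  3  3  2  2  3  4  5  6  7  8
 T  4  4  3  3  3  4  5  5  6  7
 A  5  5  4  4  4  3  4  5  5  6
 C  6  5  5  5  4  4  4  5  6  5
 T  7  6  6  6  5  5  5  4  5  6
 T  8  7  7  7  6  6  6  5  5  6

6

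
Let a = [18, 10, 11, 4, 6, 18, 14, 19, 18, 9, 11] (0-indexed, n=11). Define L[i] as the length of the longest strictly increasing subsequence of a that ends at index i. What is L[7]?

   i    0    1    2    3    4    5    6    7    8    9   10
a[i]   18   10   11    4    6   18   14   19   18    9   11
L[i]    1    1    2    1    2    3    3    4    4    3    4

4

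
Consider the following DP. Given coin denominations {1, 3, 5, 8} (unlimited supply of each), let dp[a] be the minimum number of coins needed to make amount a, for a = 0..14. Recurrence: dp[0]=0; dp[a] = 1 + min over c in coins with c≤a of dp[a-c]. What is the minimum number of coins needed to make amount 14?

3

 a  0  1  2  3  4  5  6  7  8  9 10 11 12 13 14
dp  0  1  2  1  2  1  2  3  1  2  2  2  3  2  3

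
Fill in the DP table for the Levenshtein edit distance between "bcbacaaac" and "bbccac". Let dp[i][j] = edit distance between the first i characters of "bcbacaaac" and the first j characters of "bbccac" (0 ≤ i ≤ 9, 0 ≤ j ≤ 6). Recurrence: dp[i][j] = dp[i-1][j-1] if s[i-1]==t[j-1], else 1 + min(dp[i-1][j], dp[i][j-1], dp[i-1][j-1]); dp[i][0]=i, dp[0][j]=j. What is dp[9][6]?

4

   ''  b  b  c  c  a  c
''  0  1  2  3  4  5  6
 b  1  0  1  2  3  4  5
 c  2  1  1  1  2  3  4
 b  3  2  1  2  2  3  4
 a  4  3  2  2  3  2  3
 c  5  4  3  2  2  3  2
 a  6  5  4  3  3  2  3
 a  7  6  5  4  4  3  3
 a  8  7  6  5  5  4  4
 c  9  8  7  6  5  5  4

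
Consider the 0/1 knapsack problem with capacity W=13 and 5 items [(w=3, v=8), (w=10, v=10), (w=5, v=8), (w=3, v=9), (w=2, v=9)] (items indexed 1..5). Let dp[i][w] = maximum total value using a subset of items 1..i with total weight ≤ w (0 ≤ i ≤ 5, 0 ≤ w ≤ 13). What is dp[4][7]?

17

i\w   0   1   2   3   4   5   6   7   8   9  10  11  12  13
  0   0   0   0   0   0   0   0   0   0   0   0   0   0   0
  1   0   0   0   8   8   8   8   8   8   8   8   8   8   8
  2   0   0   0   8   8   8   8   8   8   8  10  10  10  18
  3   0   0   0   8   8   8   8   8  16  16  16  16  16  18
  4   0   0   0   9   9   9  17  17  17  17  17  25  25  25
  5   0   0   9   9   9  18  18  18  26  26  26  26  26  34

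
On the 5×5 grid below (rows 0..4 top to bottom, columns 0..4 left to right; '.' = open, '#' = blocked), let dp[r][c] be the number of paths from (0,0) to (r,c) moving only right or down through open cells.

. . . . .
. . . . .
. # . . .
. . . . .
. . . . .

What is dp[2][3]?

7

r\c   0   1   2   3   4
  0   1   1   1   1   1
  1   1   2   3   4   5
  2   1   0   3   7  12
  3   1   1   4  11  23
  4   1   2   6  17  40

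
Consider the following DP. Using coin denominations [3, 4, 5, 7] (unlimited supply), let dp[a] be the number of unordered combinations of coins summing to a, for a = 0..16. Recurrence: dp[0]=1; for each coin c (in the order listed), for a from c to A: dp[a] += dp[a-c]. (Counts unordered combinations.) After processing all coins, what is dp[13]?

after  coin     0     1     2     3     4     5     6     7     8     9    10    11    12    13    14    15    16
          3     1     0     0     1     0     0     1     0     0     1     0     0     1     0     0     1     0
          4     1     0     0     1     1     0     1     1     1     1     1     1     2     1     1     2     2
          5     1     0     0     1     1     1     1     1     2     2     2     2     3     3     3     4     4
          7     1     0     0     1     1     1     1     2     2     2     3     3     4     4     5     6     6

4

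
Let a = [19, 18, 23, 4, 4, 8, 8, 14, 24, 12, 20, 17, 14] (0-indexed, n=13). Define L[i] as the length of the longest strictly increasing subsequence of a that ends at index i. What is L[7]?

3

   i    0    1    2    3    4    5    6    7    8    9   10   11   12
a[i]   19   18   23    4    4    8    8   14   24   12   20   17   14
L[i]    1    1    2    1    1    2    2    3    4    3    4    4    4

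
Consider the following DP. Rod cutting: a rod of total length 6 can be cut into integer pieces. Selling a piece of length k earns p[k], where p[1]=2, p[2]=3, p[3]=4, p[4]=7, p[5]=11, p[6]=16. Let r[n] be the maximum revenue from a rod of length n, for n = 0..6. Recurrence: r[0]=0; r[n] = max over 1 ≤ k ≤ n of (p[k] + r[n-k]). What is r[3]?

6

   n    0    1    2    3    4    5    6
r[n]    0    2    4    6    8   11   16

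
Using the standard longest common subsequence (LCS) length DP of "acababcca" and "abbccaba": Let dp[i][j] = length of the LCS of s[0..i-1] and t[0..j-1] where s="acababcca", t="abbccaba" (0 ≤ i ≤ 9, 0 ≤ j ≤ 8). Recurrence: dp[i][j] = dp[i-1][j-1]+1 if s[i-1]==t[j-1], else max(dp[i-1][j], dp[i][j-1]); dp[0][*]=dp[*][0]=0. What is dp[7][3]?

3

   ''  a  b  b  c  c  a  b  a
''  0  0  0  0  0  0  0  0  0
 a  0  1  1  1  1  1  1  1  1
 c  0  1  1  1  2  2  2  2  2
 a  0  1  1  1  2  2  3  3  3
 b  0  1  2  2  2  2  3  4  4
 a  0  1  2  2  2  2  3  4  5
 b  0  1  2  3  3  3  3  4  5
 c  0  1  2  3  4  4  4  4  5
 c  0  1  2  3  4  5  5  5  5
 a  0  1  2  3  4  5  6  6  6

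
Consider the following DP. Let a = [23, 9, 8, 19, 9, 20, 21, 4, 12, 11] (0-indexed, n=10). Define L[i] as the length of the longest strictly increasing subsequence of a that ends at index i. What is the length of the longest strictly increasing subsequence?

4

   i    0    1    2    3    4    5    6    7    8    9
a[i]   23    9    8   19    9   20   21    4   12   11
L[i]    1    1    1    2    2    3    4    1    3    3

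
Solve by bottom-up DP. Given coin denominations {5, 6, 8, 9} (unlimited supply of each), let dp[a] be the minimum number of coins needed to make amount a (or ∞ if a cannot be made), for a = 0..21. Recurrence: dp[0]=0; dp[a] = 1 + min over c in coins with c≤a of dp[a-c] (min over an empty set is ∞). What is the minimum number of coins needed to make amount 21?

 a  0  1  2  3  4  5  6  7  8  9 10 11 12 13 14 15 16 17 18 19 20 21
dp  0  -  -  -  -  1  1  -  1  1  2  2  2  2  2  2  2  2  2  3  3  3
(- denotes ∞ / unreachable)

3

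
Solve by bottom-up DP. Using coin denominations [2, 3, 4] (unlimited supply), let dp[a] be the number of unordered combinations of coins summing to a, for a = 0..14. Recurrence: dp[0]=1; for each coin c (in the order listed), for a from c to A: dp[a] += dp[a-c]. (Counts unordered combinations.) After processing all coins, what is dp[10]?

after  coin     0     1     2     3     4     5     6     7     8     9    10    11    12    13    14
          2     1     0     1     0     1     0     1     0     1     0     1     0     1     0     1
          3     1     0     1     1     1     1     2     1     2     2     2     2     3     2     3
          4     1     0     1     1     2     1     3     2     4     3     5     4     7     5     8

5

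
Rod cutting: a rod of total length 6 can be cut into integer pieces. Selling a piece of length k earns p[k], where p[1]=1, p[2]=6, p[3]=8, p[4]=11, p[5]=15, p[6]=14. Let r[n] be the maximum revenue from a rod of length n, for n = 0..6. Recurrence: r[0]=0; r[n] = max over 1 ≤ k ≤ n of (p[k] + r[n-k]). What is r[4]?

   n    0    1    2    3    4    5    6
r[n]    0    1    6    8   12   15   18

12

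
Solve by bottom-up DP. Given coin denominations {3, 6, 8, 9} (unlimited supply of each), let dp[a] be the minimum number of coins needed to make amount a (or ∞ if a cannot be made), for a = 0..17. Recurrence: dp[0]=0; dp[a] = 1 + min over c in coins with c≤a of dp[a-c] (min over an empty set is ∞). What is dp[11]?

 a  0  1  2  3  4  5  6  7  8  9 10 11 12 13 14 15 16 17
dp  0  -  -  1  -  -  1  -  1  1  -  2  2  -  2  2  2  2
(- denotes ∞ / unreachable)

2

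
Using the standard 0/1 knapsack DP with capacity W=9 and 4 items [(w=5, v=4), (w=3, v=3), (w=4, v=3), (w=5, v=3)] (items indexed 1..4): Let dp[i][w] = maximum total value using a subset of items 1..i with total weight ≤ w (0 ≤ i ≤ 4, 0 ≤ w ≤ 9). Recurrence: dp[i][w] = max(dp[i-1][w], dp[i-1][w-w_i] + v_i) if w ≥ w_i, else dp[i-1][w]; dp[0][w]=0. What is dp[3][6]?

i\w   0   1   2   3   4   5   6   7   8   9
  0   0   0   0   0   0   0   0   0   0   0
  1   0   0   0   0   0   4   4   4   4   4
  2   0   0   0   3   3   4   4   4   7   7
  3   0   0   0   3   3   4   4   6   7   7
  4   0   0   0   3   3   4   4   6   7   7

4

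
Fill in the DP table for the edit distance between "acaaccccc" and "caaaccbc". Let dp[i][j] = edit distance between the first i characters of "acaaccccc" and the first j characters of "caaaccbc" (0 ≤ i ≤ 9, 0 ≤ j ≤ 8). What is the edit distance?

   ''  c  a  a  a  c  c  b  c
''  0  1  2  3  4  5  6  7  8
 a  1  1  1  2  3  4  5  6  7
 c  2  1  2  2  3  3  4  5  6
 a  3  2  1  2  2  3  4  5  6
 a  4  3  2  1  2  3  4  5  6
 c  5  4  3  2  2  2  3  4  5
 c  6  5  4  3  3  2  2  3  4
 c  7  6  5  4  4  3  2  3  3
 c  8  7  6  5  5  4  3  3  3
 c  9  8  7  6  6  5  4  4  3

3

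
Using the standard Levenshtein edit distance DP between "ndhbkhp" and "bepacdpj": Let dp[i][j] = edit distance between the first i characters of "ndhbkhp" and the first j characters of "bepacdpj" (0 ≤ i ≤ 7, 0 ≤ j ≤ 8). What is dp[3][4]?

   ''  b  e  p  a  c  d  p  j
''  0  1  2  3  4  5  6  7  8
 n  1  1  2  3  4  5  6  7  8
 d  2  2  2  3  4  5  5  6  7
 h  3  3  3  3  4  5  6  6  7
 b  4  3  4  4  4  5  6  7  7
 k  5  4  4  5  5  5  6  7  8
 h  6  5  5  5  6  6  6  7  8
 p  7  6  6  5  6  7  7  6  7

4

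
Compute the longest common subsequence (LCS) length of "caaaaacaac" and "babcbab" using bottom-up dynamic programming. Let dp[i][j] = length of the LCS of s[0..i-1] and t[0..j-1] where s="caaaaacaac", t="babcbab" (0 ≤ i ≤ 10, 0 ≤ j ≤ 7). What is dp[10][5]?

   ''  b  a  b  c  b  a  b
''  0  0  0  0  0  0  0  0
 c  0  0  0  0  1  1  1  1
 a  0  0  1  1  1  1  2  2
 a  0  0  1  1  1  1  2  2
 a  0  0  1  1  1  1  2  2
 a  0  0  1  1  1  1  2  2
 a  0  0  1  1  1  1  2  2
 c  0  0  1  1  2  2  2  2
 a  0  0  1  1  2  2  3  3
 a  0  0  1  1  2  2  3  3
 c  0  0  1  1  2  2  3  3

2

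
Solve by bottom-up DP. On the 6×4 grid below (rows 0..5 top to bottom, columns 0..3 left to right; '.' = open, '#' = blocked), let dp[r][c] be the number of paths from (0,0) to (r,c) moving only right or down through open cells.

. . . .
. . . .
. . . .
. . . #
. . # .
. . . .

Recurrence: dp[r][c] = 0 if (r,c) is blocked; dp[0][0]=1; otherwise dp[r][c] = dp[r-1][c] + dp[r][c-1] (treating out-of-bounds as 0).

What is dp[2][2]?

6

r\c   0   1   2   3
  0   1   1   1   1
  1   1   2   3   4
  2   1   3   6  10
  3   1   4  10   0
  4   1   5   0   0
  5   1   6   6   6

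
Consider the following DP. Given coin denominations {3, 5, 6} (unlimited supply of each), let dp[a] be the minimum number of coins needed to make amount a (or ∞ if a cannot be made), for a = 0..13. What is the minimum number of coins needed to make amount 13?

3

 a  0  1  2  3  4  5  6  7  8  9 10 11 12 13
dp  0  -  -  1  -  1  1  -  2  2  2  2  2  3
(- denotes ∞ / unreachable)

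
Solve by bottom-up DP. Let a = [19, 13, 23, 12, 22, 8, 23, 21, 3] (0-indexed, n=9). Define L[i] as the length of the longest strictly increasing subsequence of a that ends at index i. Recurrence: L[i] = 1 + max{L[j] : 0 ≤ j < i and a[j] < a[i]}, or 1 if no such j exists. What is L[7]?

   i    0    1    2    3    4    5    6    7    8
a[i]   19   13   23   12   22    8   23   21    3
L[i]    1    1    2    1    2    1    3    2    1

2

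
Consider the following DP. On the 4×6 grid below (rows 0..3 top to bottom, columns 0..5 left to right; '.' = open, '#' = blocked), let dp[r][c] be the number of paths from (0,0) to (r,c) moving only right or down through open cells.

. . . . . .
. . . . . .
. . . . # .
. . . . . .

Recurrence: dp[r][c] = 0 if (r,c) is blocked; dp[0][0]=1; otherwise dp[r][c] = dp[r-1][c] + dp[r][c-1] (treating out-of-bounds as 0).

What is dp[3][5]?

26

r\c   0   1   2   3   4   5
  0   1   1   1   1   1   1
  1   1   2   3   4   5   6
  2   1   3   6  10   0   6
  3   1   4  10  20  20  26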